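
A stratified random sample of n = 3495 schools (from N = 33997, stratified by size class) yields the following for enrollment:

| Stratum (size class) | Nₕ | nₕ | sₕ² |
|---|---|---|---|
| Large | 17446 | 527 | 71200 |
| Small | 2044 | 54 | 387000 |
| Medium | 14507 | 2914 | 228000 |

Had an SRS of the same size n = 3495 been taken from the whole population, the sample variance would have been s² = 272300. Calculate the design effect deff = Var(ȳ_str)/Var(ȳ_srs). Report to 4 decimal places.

1.0173

Var(ȳ_str) = Σ Wₕ²(1−fₕ)sₕ²/nₕ with Wₕ = Nₕ/33997:
  Large: (17446/33997)²·(1−527/17446)·71200/527 = 34.50315
  Small: (2044/33997)²·(1−54/2044)·387000/54 = 25.221446
  Medium: (14507/33997)²·(1−2914/14507)·228000/2914 = 11.385119
  → Var(ȳ_str) = 71.109715.
Var(ȳ_srs) = (1 − 3495/33997)·272300/3495 = 69.901772.
deff = 71.109715 / 69.901772 = 1.0173.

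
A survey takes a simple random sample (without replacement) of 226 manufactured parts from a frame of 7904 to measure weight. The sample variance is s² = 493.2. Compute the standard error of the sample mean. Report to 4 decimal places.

1.4560

Under SRS without replacement, Var(ȳ) = (1 − f)·s²/n with f = n/N = 226/7904 = 0.02859312.
Var(ȳ) = (1 − 0.02859312)·493.2/226 = 0.97140688·2.1823009 = 2.1199021.
SE(ȳ) = √(2.1199021) = 1.4560.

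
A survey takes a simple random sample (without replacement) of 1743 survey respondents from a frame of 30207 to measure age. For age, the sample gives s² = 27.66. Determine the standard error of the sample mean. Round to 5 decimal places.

Under SRS without replacement, Var(ȳ) = (1 − f)·s²/n with f = n/N = 1743/30207 = 0.05770186.
Var(ȳ) = (1 − 0.05770186)·27.66/1743 = 0.94229814·0.015869191 = 0.014953509.
SE(ȳ) = √(0.014953509) = 0.12228.

0.12228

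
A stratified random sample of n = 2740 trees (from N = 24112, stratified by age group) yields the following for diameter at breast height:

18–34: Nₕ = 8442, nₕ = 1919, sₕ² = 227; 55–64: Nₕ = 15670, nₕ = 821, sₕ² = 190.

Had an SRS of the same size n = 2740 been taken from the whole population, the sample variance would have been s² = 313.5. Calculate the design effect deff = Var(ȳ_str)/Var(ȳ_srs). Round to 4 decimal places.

1.0238

Var(ȳ_str) = Σ Wₕ²(1−fₕ)sₕ²/nₕ with Wₕ = Nₕ/24112:
  18–34: (8442/24112)²·(1−1919/8442)·227/1919 = 0.011204104
  55–64: (15670/24112)²·(1−821/15670)·190/821 = 0.092621152
  → Var(ȳ_str) = 0.10382526.
Var(ȳ_srs) = (1 − 2740/24112)·313.5/2740 = 0.10141423.
deff = 0.10382526 / 0.10141423 = 1.0238.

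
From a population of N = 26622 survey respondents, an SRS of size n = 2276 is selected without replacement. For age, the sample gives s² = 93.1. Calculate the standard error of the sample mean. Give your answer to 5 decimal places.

Under SRS without replacement, Var(ȳ) = (1 − f)·s²/n with f = n/N = 2276/26622 = 0.08549320.
Var(ȳ) = (1 − 0.08549320)·93.1/2276 = 0.91450680·0.040905097 = 0.037407989.
SE(ȳ) = √(0.037407989) = 0.19341.

0.19341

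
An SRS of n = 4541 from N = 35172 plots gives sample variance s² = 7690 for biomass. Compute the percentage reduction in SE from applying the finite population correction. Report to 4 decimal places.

f = n/N = 4541/35172 = 0.12910838.
SE_no-fpc = √(s²/n) = 1.3013299; SE_fpc = √((1−f)s²/n) = 1.2144216.
Ratio = √(1−f) = 0.93321574. Reduction = 100·(1 − 0.93321574) = 6.6784%.

6.6784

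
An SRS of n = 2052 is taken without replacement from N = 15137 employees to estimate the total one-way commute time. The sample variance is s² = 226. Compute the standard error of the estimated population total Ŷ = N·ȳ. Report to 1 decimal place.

4670.6

Var(Ŷ) = N²·Var(ȳ) = N²·(1 − n/N)·s²/n.
f = 2052/15137 = 0.13556187; Var(ȳ) = 0.86443813·226/2052 = 0.095206149.
Var(Ŷ) = 15137² · 0.095206149 = 2.1814468 × 10^7.
SE(Ŷ) = √(2.1814468 × 10^7) = 4670.6.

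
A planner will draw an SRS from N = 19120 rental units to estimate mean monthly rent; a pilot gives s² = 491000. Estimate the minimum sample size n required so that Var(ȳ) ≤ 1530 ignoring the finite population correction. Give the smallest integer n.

Without fpc, n₀ = s²/D = 491000/1530 = 320.9150.
Rounding up, n = 321.

321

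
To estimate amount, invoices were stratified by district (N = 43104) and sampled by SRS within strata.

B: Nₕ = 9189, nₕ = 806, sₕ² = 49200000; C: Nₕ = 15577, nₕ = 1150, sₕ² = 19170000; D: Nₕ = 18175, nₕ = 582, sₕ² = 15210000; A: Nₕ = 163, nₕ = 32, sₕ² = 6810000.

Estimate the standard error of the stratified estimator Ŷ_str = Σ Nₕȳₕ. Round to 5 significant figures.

4.0999 × 10^6

Var(Ŷ_str) = Σₕ Nₕ²(1 − fₕ)sₕ²/nₕ.
B: 9189²·(1 − 806/9189)·49200000/806 = 4.7021641 × 10^12.
C: 15577²·(1 − 1150/15577)·19170000/1150 = 3.746141 × 10^12.
D: 18175²·(1 − 582/18175)·15210000/582 = 8.3564256 × 10^12.
A: 163²·(1 − 32/163)·6810000/32 = 4.5441853 × 10^9.
Sum = 1.6809275 × 10^13.
SE = √(1.6809275 × 10^13) = 4.0999 × 10^6.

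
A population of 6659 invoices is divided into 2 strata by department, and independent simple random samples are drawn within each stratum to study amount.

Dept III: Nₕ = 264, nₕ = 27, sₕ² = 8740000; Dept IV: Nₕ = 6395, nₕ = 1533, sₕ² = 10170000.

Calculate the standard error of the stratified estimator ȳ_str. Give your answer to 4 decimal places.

Var(ȳ_str) = Σₕ Wₕ²(1 − fₕ)sₕ²/nₕ with Wₕ = Nₕ/N, N = 6659.
Dept III: Wₕ = 0.03964559; term = 0.03964559²·(1 − 0.10227273)·8740000/27 = 456.75353.
Dept IV: Wₕ = 0.96035441; term = 0.96035441²·(1 − 0.23971853)·10170000/1533 = 4651.749.
Sum = 5108.5025.
SE = √(5108.5025) = 71.4738.

71.4738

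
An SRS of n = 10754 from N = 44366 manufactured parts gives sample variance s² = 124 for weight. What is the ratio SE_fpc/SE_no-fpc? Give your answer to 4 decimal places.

f = n/N = 10754/44366 = 0.24239282.
SE_no-fpc = √(s²/n) = 0.1073806; SE_fpc = √((1−f)s²/n) = 0.093464754.
Ratio = √(1−f) = 0.87040633.

0.8704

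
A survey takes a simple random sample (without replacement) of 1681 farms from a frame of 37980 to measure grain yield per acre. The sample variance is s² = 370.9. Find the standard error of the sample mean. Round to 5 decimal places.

Under SRS without replacement, Var(ȳ) = (1 − f)·s²/n with f = n/N = 1681/37980 = 0.04426014.
Var(ȳ) = (1 − 0.04426014)·370.9/1681 = 0.95573986·0.22064247 = 0.21087681.
SE(ȳ) = √(0.21087681) = 0.45921.

0.45921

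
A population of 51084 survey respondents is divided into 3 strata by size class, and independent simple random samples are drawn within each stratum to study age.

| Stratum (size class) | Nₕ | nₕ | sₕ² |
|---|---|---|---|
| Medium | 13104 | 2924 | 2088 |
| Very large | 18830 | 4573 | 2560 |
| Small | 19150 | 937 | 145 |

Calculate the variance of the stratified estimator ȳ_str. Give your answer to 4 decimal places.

Var(ȳ_str) = Σₕ Wₕ²(1 − fₕ)sₕ²/nₕ with Wₕ = Nₕ/N, N = 51084.
Medium: Wₕ = 0.25651868; term = 0.25651868²·(1 − 0.22313797)·2088/2924 = 0.036503541.
Very large: Wₕ = 0.36860857; term = 0.36860857²·(1 − 0.24285714)·2560/4573 = 0.057590048.
Small: Wₕ = 0.37487276; term = 0.37487276²·(1 − 0.04892950)·145/937 = 0.020682779.
Sum = 0.11477637.

0.1148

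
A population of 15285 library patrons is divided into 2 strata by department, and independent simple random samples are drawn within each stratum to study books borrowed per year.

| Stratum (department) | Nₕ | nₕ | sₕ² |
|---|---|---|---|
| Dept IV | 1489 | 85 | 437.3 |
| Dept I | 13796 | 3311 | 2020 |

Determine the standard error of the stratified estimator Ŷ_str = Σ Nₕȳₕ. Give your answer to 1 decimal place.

Var(Ŷ_str) = Σₕ Nₕ²(1 − fₕ)sₕ²/nₕ.
Dept IV: 1489²·(1 − 85/1489)·437.3/85 = 1.0755296 × 10^7.
Dept I: 13796²·(1 − 3311/13796)·2020/3311 = 8.8249816 × 10^7.
Sum = 9.9005112 × 10^7.
SE = √(9.9005112 × 10^7) = 9950.1.

9950.1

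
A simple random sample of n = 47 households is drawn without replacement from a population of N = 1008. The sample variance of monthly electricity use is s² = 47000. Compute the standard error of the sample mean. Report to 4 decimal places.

Under SRS without replacement, Var(ȳ) = (1 − f)·s²/n with f = n/N = 47/1008 = 0.04662698.
Var(ȳ) = (1 − 0.04662698)·47000/47 = 0.95337302·1000 = 953.37302.
SE(ȳ) = √(953.37302) = 30.8767.

30.8767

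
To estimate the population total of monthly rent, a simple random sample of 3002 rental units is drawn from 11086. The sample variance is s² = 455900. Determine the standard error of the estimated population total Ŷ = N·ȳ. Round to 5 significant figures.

116660

Var(Ŷ) = N²·Var(ȳ) = N²·(1 − n/N)·s²/n.
f = 3002/11086 = 0.27079199; Var(ȳ) = 0.72920801·455900/3002 = 110.74148.
Var(Ŷ) = 11086² · 110.74148 = 1.3610061 × 10^10.
SE(Ŷ) = √(1.3610061 × 10^10) = 116660.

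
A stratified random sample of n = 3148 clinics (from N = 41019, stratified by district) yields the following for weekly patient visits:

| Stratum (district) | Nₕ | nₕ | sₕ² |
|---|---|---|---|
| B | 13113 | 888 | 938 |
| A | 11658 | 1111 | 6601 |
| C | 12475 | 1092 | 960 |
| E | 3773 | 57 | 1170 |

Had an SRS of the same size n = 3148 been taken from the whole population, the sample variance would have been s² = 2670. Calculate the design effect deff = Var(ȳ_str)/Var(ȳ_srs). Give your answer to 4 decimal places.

Var(ȳ_str) = Σ Wₕ²(1−fₕ)sₕ²/nₕ with Wₕ = Nₕ/41019:
  B: (13113/41019)²·(1−888/13113)·938/888 = 0.10064001
  A: (11658/41019)²·(1−1111/11658)·6601/1111 = 0.43418872
  C: (12475/41019)²·(1−1092/12475)·960/1092 = 0.074195189
  E: (3773/41019)²·(1−57/3773)·1170/57 = 0.17104224
  → Var(ȳ_str) = 0.78006616.
Var(ȳ_srs) = (1 − 3148/41019)·2670/3148 = 0.78306577.
deff = 0.78006616 / 0.78306577 = 0.9962.

0.9962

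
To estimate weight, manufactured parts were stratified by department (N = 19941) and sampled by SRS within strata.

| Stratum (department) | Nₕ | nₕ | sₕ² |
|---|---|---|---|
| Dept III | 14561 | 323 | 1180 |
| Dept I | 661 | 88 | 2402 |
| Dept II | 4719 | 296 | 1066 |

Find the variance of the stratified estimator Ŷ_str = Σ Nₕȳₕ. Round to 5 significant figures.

8.4290 × 10^8

Var(Ŷ_str) = Σₕ Nₕ²(1 − fₕ)sₕ²/nₕ.
Dept III: 14561²·(1 − 323/14561)·1180/323 = 7.5739019 × 10^8.
Dept I: 661²·(1 − 88/661)·2402/88 = 1.0338235 × 10^7.
Dept II: 4719²·(1 − 296/4719)·1066/296 = 7.5167899 × 10^7.
Sum = 8.4289632 × 10^8.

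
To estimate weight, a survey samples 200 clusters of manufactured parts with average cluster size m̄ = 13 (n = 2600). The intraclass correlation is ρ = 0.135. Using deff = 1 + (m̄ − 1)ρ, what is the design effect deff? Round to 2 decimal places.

deff = 1 + (13 − 1)·0.135 = 1 + 1.62 = 2.62.

2.62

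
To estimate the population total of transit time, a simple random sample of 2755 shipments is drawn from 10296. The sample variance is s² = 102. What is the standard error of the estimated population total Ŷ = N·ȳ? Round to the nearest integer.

Var(Ŷ) = N²·Var(ȳ) = N²·(1 − n/N)·s²/n.
f = 2755/10296 = 0.26757964; Var(ȳ) = 0.73242036·102/2755 = 0.027116834.
Var(Ŷ) = 10296² · 0.027116834 = 2.8745909 × 10^6.
SE(Ŷ) = √(2.8745909 × 10^6) = 1695.

1695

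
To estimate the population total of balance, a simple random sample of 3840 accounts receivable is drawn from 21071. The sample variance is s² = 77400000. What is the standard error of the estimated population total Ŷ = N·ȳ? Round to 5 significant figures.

2.7052 × 10^6

Var(Ŷ) = N²·Var(ȳ) = N²·(1 − n/N)·s²/n.
f = 3840/21071 = 0.18224099; Var(ȳ) = 0.81775901·77400000/3840 = 16482.955.
Var(Ŷ) = 21071² · 16482.955 = 7.3182184 × 10^12.
SE(Ŷ) = √(7.3182184 × 10^12) = 2.7052 × 10^6.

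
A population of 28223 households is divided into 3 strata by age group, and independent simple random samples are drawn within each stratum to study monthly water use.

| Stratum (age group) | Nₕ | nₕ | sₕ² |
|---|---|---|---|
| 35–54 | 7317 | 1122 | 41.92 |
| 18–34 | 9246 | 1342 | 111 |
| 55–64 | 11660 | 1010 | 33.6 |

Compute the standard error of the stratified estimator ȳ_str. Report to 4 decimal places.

Var(ȳ_str) = Σₕ Wₕ²(1 − fₕ)sₕ²/nₕ with Wₕ = Nₕ/N, N = 28223.
35–54: Wₕ = 0.25925663; term = 0.25925663²·(1 − 0.15334153)·41.92/1122 = 0.0021261624.
18–34: Wₕ = 0.32760514; term = 0.32760514²·(1 − 0.14514385)·111/1342 = 0.0075886571.
55–64: Wₕ = 0.41313822; term = 0.41313822²·(1 − 0.08662093)·33.6/1010 = 0.0051863248.
Sum = 0.014901144.
SE = √(0.014901144) = 0.1221.

0.1221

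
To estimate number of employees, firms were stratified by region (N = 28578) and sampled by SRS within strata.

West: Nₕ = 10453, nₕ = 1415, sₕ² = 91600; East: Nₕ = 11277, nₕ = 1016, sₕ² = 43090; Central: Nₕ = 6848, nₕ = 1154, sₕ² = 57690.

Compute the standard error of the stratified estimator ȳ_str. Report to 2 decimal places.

3.99

Var(ȳ_str) = Σₕ Wₕ²(1 − fₕ)sₕ²/nₕ with Wₕ = Nₕ/N, N = 28578.
West: Wₕ = 0.36577087; term = 0.36577087²·(1 − 0.13536784)·91600/1415 = 7.4883935.
East: Wₕ = 0.39460424; term = 0.39460424²·(1 − 0.09009488)·43090/1016 = 6.0090026.
Central: Wₕ = 0.23962489; term = 0.23962489²·(1 − 0.16851636)·57690/1154 = 2.3867794.
Sum = 15.884176.
SE = √(15.884176) = 3.99.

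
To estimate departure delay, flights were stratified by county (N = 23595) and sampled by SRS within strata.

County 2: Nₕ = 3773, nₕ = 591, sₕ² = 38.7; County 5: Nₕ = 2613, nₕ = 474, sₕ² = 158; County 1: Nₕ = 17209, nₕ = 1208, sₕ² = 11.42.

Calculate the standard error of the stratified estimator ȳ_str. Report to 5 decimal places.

0.09713

Var(ȳ_str) = Σₕ Wₕ²(1 − fₕ)sₕ²/nₕ with Wₕ = Nₕ/N, N = 23595.
County 2: Wₕ = 0.15990676; term = 0.15990676²·(1 − 0.15663928)·38.7/591 = 0.0014121164.
County 5: Wₕ = 0.11074380; term = 0.11074380²·(1 − 0.18140069)·158/474 = 0.0033464857.
County 1: Wₕ = 0.72934944; term = 0.72934944²·(1 − 0.07019583)·11.42/1208 = 0.004675865.
Sum = 0.0094344671.
SE = √(0.0094344671) = 0.09713.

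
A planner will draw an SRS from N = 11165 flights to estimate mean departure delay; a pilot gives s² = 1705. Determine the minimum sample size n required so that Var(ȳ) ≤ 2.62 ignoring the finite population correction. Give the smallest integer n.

651

Without fpc, n₀ = s²/D = 1705/2.62 = 650.7634.
Rounding up, n = 651.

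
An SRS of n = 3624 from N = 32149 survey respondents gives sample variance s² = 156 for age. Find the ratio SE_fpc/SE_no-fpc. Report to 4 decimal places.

0.9420

f = n/N = 3624/32149 = 0.11272512.
SE_no-fpc = √(s²/n) = 0.20747616; SE_fpc = √((1−f)s²/n) = 0.19543273.
Ratio = √(1−f) = 0.94195269.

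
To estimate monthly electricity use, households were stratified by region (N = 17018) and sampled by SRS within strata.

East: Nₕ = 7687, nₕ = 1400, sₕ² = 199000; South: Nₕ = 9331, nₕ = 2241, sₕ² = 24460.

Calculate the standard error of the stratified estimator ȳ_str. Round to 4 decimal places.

Var(ȳ_str) = Σₕ Wₕ²(1 − fₕ)sₕ²/nₕ with Wₕ = Nₕ/N, N = 17018.
East: Wₕ = 0.45169820; term = 0.45169820²·(1 − 0.18212567)·199000/1400 = 23.719654.
South: Wₕ = 0.54830180; term = 0.54830180²·(1 − 0.24016718)·24460/2241 = 2.4932853.
Sum = 26.212939.
SE = √(26.212939) = 5.1199.

5.1199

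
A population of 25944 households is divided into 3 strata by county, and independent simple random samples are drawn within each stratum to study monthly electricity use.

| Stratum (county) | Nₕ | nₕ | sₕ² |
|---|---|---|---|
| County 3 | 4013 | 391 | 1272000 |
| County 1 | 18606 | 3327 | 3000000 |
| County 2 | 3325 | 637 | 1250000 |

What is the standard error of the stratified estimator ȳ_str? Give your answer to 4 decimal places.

21.8437

Var(ȳ_str) = Σₕ Wₕ²(1 − fₕ)sₕ²/nₕ with Wₕ = Nₕ/N, N = 25944.
County 3: Wₕ = 0.15467931; term = 0.15467931²·(1 − 0.09743334)·1272000/391 = 70.251255.
County 1: Wₕ = 0.71716004; term = 0.71716004²·(1 − 0.17881329)·3000000/3327 = 380.83998.
County 2: Wₕ = 0.12816065; term = 0.12816065²·(1 − 0.19157895)·1250000/637 = 26.056593.
Sum = 477.14783.
SE = √(477.14783) = 21.8437.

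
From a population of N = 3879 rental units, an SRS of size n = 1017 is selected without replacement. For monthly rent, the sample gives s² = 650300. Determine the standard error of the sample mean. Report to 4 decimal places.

21.7206

Under SRS without replacement, Var(ȳ) = (1 − f)·s²/n with f = n/N = 1017/3879 = 0.26218097.
Var(ȳ) = (1 − 0.26218097)·650300/1017 = 0.73781903·639.4297 = 471.78339.
SE(ȳ) = √(471.78339) = 21.7206.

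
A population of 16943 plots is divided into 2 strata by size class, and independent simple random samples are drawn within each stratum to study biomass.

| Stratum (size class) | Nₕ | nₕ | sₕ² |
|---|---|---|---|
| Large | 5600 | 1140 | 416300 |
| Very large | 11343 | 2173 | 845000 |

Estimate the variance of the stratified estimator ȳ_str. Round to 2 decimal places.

Var(ȳ_str) = Σₕ Wₕ²(1 − fₕ)sₕ²/nₕ with Wₕ = Nₕ/N, N = 16943.
Large: Wₕ = 0.33051998; term = 0.33051998²·(1 − 0.20357143)·416300/1140 = 31.771947.
Very large: Wₕ = 0.66948002; term = 0.66948002²·(1 − 0.19157189)·845000/2173 = 140.90086.
Sum = 172.67281.

172.67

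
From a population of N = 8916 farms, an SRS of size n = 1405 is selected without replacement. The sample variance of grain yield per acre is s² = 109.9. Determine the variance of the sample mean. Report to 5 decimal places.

Under SRS without replacement, Var(ȳ) = (1 − f)·s²/n with f = n/N = 1405/8916 = 0.15758188.
Var(ȳ) = (1 − 0.15758188)·109.9/1405 = 0.84241812·0.078220641 = 0.065894485.

0.06589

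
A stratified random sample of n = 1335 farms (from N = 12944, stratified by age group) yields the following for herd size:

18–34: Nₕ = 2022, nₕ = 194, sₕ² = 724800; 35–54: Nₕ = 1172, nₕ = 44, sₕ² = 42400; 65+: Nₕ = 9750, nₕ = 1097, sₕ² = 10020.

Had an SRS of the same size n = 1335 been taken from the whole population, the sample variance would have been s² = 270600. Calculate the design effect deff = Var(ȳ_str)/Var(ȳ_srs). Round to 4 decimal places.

Var(ȳ_str) = Σ Wₕ²(1−fₕ)sₕ²/nₕ with Wₕ = Nₕ/12944:
  18–34: (2022/12944)²·(1−194/2022)·724800/194 = 82.420793
  35–54: (1172/12944)²·(1−44/1172)·42400/44 = 7.6034883
  65+: (9750/12944)²·(1−1097/9750)·10020/1097 = 4.5993388
  → Var(ȳ_str) = 94.62362.
Var(ȳ_srs) = (1 − 1335/12944)·270600/1335 = 181.79119.
deff = 94.62362 / 181.79119 = 0.5205.

0.5205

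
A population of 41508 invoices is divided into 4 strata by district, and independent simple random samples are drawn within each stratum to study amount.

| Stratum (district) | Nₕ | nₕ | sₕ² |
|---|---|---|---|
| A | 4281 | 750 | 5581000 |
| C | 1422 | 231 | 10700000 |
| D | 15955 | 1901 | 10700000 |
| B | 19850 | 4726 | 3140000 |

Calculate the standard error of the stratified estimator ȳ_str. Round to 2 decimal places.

Var(ȳ_str) = Σₕ Wₕ²(1 − fₕ)sₕ²/nₕ with Wₕ = Nₕ/N, N = 41508.
A: Wₕ = 0.10313674; term = 0.10313674²·(1 − 0.17519271)·5581000/750 = 65.287507.
C: Wₕ = 0.03425846; term = 0.03425846²·(1 − 0.16244726)·10700000/231 = 45.532295.
D: Wₕ = 0.38438373; term = 0.38438373²·(1 − 0.11914760)·10700000/1901 = 732.54583.
B: Wₕ = 0.47822107; term = 0.47822107²·(1 − 0.23808564)·3140000/4726 = 115.77092.
Sum = 959.13655.
SE = √(959.13655) = 30.97.

30.97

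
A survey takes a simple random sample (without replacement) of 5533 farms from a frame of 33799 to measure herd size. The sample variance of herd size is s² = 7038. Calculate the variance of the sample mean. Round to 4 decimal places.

1.0638

Under SRS without replacement, Var(ȳ) = (1 − f)·s²/n with f = n/N = 5533/33799 = 0.16370307.
Var(ȳ) = (1 − 0.16370307)·7038/5533 = 0.83629693·1.2720043 = 1.0637733.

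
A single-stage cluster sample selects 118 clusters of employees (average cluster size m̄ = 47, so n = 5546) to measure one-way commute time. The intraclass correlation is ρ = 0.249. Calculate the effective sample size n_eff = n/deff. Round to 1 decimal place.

deff = 1 + (47 − 1)·0.249 = 1 + 11.454 = 12.454.
n_eff = 5546 / 12.454 = 445.3.

445.3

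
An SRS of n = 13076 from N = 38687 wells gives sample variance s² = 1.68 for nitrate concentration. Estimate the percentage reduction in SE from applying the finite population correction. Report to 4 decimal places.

f = n/N = 13076/38687 = 0.33799468.
SE_no-fpc = √(s²/n) = 0.011334887; SE_fpc = √((1−f)s²/n) = 0.0092224843.
Ratio = √(1−f) = 0.81363710. Reduction = 100·(1 − 0.81363710) = 18.6363%.

18.6363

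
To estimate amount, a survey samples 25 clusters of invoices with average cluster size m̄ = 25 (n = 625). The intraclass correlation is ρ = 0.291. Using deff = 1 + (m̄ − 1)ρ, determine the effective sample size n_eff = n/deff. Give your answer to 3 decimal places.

deff = 1 + (25 − 1)·0.291 = 1 + 6.984 = 7.984.
n_eff = 625 / 7.984 = 78.282.

78.282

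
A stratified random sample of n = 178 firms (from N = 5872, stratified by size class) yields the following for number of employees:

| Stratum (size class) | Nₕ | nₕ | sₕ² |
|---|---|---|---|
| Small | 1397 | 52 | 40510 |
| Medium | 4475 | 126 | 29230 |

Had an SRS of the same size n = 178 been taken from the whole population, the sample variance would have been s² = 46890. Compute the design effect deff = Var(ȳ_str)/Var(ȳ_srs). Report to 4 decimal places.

0.6788

Var(ȳ_str) = Σ Wₕ²(1−fₕ)sₕ²/nₕ with Wₕ = Nₕ/5872:
  Small: (1397/5872)²·(1−52/1397)·40510/52 = 42.452718
  Medium: (4475/5872)²·(1−126/4475)·29230/126 = 130.93888
  → Var(ȳ_str) = 173.3916.
Var(ȳ_srs) = (1 − 178/5872)·46890/178 = 255.44161.
deff = 173.3916 / 255.44161 = 0.6788.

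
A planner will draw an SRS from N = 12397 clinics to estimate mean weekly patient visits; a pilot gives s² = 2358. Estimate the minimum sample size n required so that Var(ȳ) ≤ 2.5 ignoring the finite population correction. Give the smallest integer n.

944

Without fpc, n₀ = s²/D = 2358/2.5 = 943.2000.
Rounding up, n = 944.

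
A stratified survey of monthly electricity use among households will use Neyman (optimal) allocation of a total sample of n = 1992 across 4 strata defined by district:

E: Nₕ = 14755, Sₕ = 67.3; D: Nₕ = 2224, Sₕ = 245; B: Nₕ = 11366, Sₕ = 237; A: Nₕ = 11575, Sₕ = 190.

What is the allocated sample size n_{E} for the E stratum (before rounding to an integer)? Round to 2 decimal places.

307.59

Neyman allocation: nₕ = n·NₕSₕ / Σⱼ NⱼSⱼ.
Σ NⱼSⱼ = 14755·67.3 + 2224·245 + 11366·237 + 11575·190 = 6.4308835 × 10^6.
n_{E} = 1992·14755·67.3 / (6.4308835 × 10^6) = 307.59.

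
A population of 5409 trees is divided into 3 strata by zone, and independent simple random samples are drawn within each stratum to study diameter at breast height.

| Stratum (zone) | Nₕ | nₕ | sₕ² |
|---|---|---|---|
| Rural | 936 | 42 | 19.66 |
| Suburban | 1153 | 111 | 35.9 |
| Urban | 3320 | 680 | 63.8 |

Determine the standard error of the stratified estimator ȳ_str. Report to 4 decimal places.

0.2340

Var(ȳ_str) = Σₕ Wₕ²(1 − fₕ)sₕ²/nₕ with Wₕ = Nₕ/N, N = 5409.
Rural: Wₕ = 0.17304493; term = 0.17304493²·(1 − 0.04487179)·19.66/42 = 0.013387936.
Suburban: Wₕ = 0.21316325; term = 0.21316325²·(1 − 0.09627060)·35.9/111 = 0.013281115.
Urban: Wₕ = 0.61379183; term = 0.61379183²·(1 − 0.20481928)·63.8/680 = 0.028107344.
Sum = 0.054776395.
SE = √(0.054776395) = 0.2340.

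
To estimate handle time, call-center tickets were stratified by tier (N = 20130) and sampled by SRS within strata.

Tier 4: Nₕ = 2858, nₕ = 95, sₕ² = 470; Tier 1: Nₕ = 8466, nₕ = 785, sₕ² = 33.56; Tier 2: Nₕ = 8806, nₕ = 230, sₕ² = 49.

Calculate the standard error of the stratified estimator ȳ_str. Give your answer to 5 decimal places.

Var(ȳ_str) = Σₕ Wₕ²(1 − fₕ)sₕ²/nₕ with Wₕ = Nₕ/N, N = 20130.
Tier 4: Wₕ = 0.14197715; term = 0.14197715²·(1 − 0.03324003)·470/95 = 0.096411716.
Tier 1: Wₕ = 0.42056632; term = 0.42056632²·(1 − 0.09272384)·33.56/785 = 0.0068605791.
Tier 2: Wₕ = 0.43745653; term = 0.43745653²·(1 − 0.02611856)·49/230 = 0.039704904.
Sum = 0.1429772.
SE = √(0.1429772) = 0.37812.

0.37812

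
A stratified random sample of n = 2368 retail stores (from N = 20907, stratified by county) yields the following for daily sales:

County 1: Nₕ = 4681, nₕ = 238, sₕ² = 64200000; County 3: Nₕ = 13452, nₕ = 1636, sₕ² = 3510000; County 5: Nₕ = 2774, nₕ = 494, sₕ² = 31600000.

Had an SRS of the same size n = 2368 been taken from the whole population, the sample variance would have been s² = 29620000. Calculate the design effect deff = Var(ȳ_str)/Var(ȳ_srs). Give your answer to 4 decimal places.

Var(ȳ_str) = Σ Wₕ²(1−fₕ)sₕ²/nₕ with Wₕ = Nₕ/20907:
  County 1: (4681/20907)²·(1−238/4681)·64200000/238 = 12834.814
  County 3: (13452/20907)²·(1−1636/13452)·3510000/1636 = 780.18522
  County 5: (2774/20907)²·(1−494/2774)·31600000/494 = 925.5886
  → Var(ȳ_str) = 14540.588.
Var(ȳ_srs) = (1 − 2368/20907)·29620000/2368 = 11091.696.
deff = 14540.588 / 11091.696 = 1.3109.

1.3109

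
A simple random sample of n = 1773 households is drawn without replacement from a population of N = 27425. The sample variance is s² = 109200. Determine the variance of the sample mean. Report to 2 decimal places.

57.61

Under SRS without replacement, Var(ȳ) = (1 − f)·s²/n with f = n/N = 1773/27425 = 0.06464904.
Var(ȳ) = (1 − 0.06464904)·109200/1773 = 0.93535096·61.590525 = 57.608756.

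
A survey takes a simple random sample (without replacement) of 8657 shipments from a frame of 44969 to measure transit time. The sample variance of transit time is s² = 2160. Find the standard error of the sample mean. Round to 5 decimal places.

Under SRS without replacement, Var(ȳ) = (1 − f)·s²/n with f = n/N = 8657/44969 = 0.19251040.
Var(ȳ) = (1 − 0.19251040)·2160/8657 = 0.80748960·0.24950907 = 0.20147598.
SE(ȳ) = √(0.20147598) = 0.44886.

0.44886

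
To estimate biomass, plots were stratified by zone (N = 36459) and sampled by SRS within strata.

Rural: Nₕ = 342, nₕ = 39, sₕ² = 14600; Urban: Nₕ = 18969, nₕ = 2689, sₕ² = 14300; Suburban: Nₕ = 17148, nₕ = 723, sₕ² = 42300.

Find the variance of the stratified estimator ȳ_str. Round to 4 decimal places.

13.6615

Var(ȳ_str) = Σₕ Wₕ²(1 − fₕ)sₕ²/nₕ with Wₕ = Nₕ/N, N = 36459.
Rural: Wₕ = 0.00938040; term = 0.00938040²·(1 − 0.11403509)·14600/39 = 0.029184179.
Urban: Wₕ = 0.52028306; term = 0.52028306²·(1 − 0.14175760)·14300/2689 = 1.2354767.
Suburban: Wₕ = 0.47033654; term = 0.47033654²·(1 − 0.04216235)·42300/723 = 12.396852.
Sum = 13.661513.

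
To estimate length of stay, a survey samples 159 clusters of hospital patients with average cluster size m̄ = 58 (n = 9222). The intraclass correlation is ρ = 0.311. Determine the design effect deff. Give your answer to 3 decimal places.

18.727

deff = 1 + (58 − 1)·0.311 = 1 + 17.727 = 18.727.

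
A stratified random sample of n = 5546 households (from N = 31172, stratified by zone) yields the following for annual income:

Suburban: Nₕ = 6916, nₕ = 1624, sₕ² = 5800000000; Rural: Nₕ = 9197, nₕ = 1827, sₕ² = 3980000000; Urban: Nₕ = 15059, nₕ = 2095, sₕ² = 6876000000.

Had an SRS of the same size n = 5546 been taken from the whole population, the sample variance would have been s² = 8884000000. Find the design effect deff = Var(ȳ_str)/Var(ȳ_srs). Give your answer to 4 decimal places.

Var(ȳ_str) = Σ Wₕ²(1−fₕ)sₕ²/nₕ with Wₕ = Nₕ/31172:
  Suburban: (6916/31172)²·(1−1624/6916)·5800000000/1624 = 134520.18
  Rural: (9197/31172)²·(1−1827/9197)·3980000000/1827 = 151959.85
  Urban: (15059/31172)²·(1−2095/15059)·6876000000/2095 = 659413.24
  → Var(ȳ_str) = 945893.27.
Var(ȳ_srs) = (1 − 5546/31172)·8884000000/5546 = 1.3168759 × 10^6.
deff = 945893.27 / (1.3168759 × 10^6) = 0.7183.

0.7183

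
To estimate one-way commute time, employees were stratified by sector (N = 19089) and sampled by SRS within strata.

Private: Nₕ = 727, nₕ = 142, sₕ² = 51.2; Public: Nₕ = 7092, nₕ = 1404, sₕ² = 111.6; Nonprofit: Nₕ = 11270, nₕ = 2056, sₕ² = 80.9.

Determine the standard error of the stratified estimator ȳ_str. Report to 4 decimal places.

Var(ȳ_str) = Σₕ Wₕ²(1 − fₕ)sₕ²/nₕ with Wₕ = Nₕ/N, N = 19089.
Private: Wₕ = 0.03808476; term = 0.03808476²·(1 − 0.19532325)·51.2/142 = 4.2082888 × 10^-4.
Public: Wₕ = 0.37152287; term = 0.37152287²·(1 − 0.19796954)·111.6/1404 = 0.0087995213.
Nonprofit: Wₕ = 0.59039237; term = 0.59039237²·(1 − 0.18243123)·80.9/2056 = 0.011213242.
Sum = 0.020433592.
SE = √(0.020433592) = 0.1429.

0.1429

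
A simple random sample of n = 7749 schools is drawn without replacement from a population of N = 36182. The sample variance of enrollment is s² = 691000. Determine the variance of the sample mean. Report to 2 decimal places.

70.07

Under SRS without replacement, Var(ȳ) = (1 − f)·s²/n with f = n/N = 7749/36182 = 0.21416727.
Var(ȳ) = (1 − 0.21416727)·691000/7749 = 0.78583273·89.172796 = 70.074903.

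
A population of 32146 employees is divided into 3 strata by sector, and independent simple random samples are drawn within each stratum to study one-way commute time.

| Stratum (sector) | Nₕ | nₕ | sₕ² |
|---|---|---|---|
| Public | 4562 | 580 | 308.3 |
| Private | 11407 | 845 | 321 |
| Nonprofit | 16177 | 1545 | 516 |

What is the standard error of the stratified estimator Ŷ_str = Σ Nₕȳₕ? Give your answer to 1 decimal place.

11596.5

Var(Ŷ_str) = Σₕ Nₕ²(1 − fₕ)sₕ²/nₕ.
Public: 4562²·(1 − 580/4562)·308.3/580 = 9.656107 × 10^6.
Private: 11407²·(1 − 845/11407)·321/845 = 4.5768421 × 10^7.
Nonprofit: 16177²·(1 − 1545/16177)·516/1545 = 7.9053826 × 10^7.
Sum = 1.3447835 × 10^8.
SE = √(1.3447835 × 10^8) = 11596.5.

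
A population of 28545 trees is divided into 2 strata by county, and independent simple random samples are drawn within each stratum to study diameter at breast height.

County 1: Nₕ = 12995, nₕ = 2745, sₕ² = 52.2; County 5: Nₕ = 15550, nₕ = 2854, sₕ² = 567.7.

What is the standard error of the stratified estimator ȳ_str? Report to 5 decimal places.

0.22650

Var(ȳ_str) = Σₕ Wₕ²(1 − fₕ)sₕ²/nₕ with Wₕ = Nₕ/N, N = 28545.
County 1: Wₕ = 0.45524610; term = 0.45524610²·(1 − 0.21123509)·52.2/2745 = 0.0031086241.
County 5: Wₕ = 0.54475390; term = 0.54475390²·(1 − 0.18353698)·567.7/2854 = 0.048195017.
Sum = 0.051303641.
SE = √(0.051303641) = 0.22650.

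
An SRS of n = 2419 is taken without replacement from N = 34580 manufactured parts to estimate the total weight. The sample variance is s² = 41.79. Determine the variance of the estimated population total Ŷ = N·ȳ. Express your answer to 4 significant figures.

Var(Ŷ) = N²·Var(ȳ) = N²·(1 − n/N)·s²/n.
f = 2419/34580 = 0.06995373; Var(ȳ) = 0.93004627·41.79/2419 = 0.016067232.
Var(Ŷ) = 34580² · 0.016067232 = 1.9212817 × 10^7.

1.921 × 10^7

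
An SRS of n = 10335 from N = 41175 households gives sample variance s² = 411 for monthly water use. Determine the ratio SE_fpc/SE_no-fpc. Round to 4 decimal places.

f = n/N = 10335/41175 = 0.25100182.
SE_no-fpc = √(s²/n) = 0.1994186; SE_fpc = √((1−f)s²/n) = 0.17258619.
Ratio = √(1−f) = 0.86544681.

0.8654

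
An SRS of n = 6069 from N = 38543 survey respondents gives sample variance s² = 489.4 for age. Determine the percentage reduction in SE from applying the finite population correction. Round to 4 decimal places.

f = n/N = 6069/38543 = 0.15746050.
SE_no-fpc = √(s²/n) = 0.28397062; SE_fpc = √((1−f)s²/n) = 0.26065649.
Ratio = √(1−f) = 0.91789951. Reduction = 100·(1 − 0.91789951) = 8.2100%.

8.2100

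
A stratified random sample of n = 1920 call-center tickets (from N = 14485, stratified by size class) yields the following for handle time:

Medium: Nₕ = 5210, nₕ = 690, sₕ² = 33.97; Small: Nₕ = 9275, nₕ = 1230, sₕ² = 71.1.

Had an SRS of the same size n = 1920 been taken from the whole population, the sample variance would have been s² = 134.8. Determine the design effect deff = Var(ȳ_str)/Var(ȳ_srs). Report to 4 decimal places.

Var(ȳ_str) = Σ Wₕ²(1−fₕ)sₕ²/nₕ with Wₕ = Nₕ/14485:
  Medium: (5210/14485)²·(1−690/5210)·33.97/690 = 0.0055256785
  Small: (9275/14485)²·(1−1230/9275)·71.1/1230 = 0.020557365
  → Var(ȳ_str) = 0.026083044.
Var(ȳ_srs) = (1 − 1920/14485)·134.8/1920 = 0.060902155.
deff = 0.026083044 / 0.060902155 = 0.4283.

0.4283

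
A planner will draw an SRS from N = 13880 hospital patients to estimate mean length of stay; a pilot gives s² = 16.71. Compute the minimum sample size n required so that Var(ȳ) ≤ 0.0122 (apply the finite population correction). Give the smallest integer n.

Without fpc, n₀ = s²/D = 16.71/0.0122 = 1369.6721.
With fpc, (1 − n/N)·s²/n ≤ D requires n ≥ n₀/(1 + n₀/N) = 1369.6721/(1 + 1369.6721/13880) = 1246.6530.
Rounding up, n = 1247.

1247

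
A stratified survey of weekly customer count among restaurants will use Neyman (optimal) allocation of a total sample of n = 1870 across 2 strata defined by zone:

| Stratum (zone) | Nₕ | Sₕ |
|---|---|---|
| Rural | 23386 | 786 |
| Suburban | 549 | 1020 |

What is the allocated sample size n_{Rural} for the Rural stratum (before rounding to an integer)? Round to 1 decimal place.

1814.7

Neyman allocation: nₕ = n·NₕSₕ / Σⱼ NⱼSⱼ.
Σ NⱼSⱼ = 23386·786 + 549·1020 = 1.8941376 × 10^7.
n_{Rural} = 1870·23386·786 / (1.8941376 × 10^7) = 1814.7.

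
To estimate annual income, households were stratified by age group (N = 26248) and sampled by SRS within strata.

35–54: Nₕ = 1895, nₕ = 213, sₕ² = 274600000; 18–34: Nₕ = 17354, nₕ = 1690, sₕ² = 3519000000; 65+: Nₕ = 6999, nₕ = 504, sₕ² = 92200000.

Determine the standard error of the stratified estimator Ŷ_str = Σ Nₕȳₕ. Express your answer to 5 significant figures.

Var(Ŷ_str) = Σₕ Nₕ²(1 − fₕ)sₕ²/nₕ.
35–54: 1895²·(1 − 213/1895)·274600000/213 = 4.1091892 × 10^12.
18–34: 17354²·(1 − 1690/17354)·3519000000/1690 = 5.6602398 × 10^14.
65+: 6999²·(1 − 504/6999)·92200000/504 = 8.3160202 × 10^12.
Sum = 5.7844919 × 10^14.
SE = √(5.7844919 × 10^14) = 2.4051 × 10^7.

2.4051 × 10^7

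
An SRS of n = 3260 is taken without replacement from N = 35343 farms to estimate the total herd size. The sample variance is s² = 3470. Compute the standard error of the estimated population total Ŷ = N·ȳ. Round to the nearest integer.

Var(Ŷ) = N²·Var(ȳ) = N²·(1 − n/N)·s²/n.
f = 3260/35343 = 0.09223892; Var(ȳ) = 0.90776108·3470/3260 = 0.96623649.
Var(Ŷ) = 35343² · 0.96623649 = 1.2069527 × 10^9.
SE(Ŷ) = √(1.2069527 × 10^9) = 34741.

34741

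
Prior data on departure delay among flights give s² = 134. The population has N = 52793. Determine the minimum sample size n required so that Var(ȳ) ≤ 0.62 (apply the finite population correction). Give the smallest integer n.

Without fpc, n₀ = s²/D = 134/0.62 = 216.1290.
With fpc, (1 − n/N)·s²/n ≤ D requires n ≥ n₀/(1 + n₀/N) = 216.1290/(1 + 216.1290/52793) = 215.2478.
Rounding up, n = 216.

216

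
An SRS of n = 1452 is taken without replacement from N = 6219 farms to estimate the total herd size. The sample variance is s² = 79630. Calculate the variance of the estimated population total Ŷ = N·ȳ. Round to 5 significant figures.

Var(Ŷ) = N²·Var(ȳ) = N²·(1 − n/N)·s²/n.
f = 1452/6219 = 0.23347805; Var(ȳ) = 0.76652195·79630/1452 = 42.037288.
Var(Ŷ) = 6219² · 42.037288 = 1.6258325 × 10^9.

1.6258 × 10^9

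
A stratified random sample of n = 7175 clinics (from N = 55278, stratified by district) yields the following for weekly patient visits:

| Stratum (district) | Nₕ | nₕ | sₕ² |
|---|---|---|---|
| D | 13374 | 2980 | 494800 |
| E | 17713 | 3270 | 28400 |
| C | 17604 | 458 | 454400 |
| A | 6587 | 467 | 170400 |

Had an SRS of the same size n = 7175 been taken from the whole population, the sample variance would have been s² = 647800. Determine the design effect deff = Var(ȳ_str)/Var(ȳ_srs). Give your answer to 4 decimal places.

Var(ȳ_str) = Σ Wₕ²(1−fₕ)sₕ²/nₕ with Wₕ = Nₕ/55278:
  D: (13374/55278)²·(1−2980/13374)·494800/2980 = 7.5535797
  E: (17713/55278)²·(1−3270/17713)·28400/3270 = 0.72713572
  C: (17604/55278)²·(1−458/17604)·454400/458 = 98.003679
  A: (6587/55278)²·(1−467/6587)·170400/467 = 4.8137901
  → Var(ȳ_str) = 111.09818.
Var(ȳ_srs) = (1 − 7175/55278)·647800/7175 = 78.566766.
deff = 111.09818 / 78.566766 = 1.4141.

1.4141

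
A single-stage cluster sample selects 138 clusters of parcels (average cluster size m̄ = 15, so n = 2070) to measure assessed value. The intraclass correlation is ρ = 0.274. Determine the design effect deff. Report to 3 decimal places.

deff = 1 + (15 − 1)·0.274 = 1 + 3.836 = 4.836.

4.836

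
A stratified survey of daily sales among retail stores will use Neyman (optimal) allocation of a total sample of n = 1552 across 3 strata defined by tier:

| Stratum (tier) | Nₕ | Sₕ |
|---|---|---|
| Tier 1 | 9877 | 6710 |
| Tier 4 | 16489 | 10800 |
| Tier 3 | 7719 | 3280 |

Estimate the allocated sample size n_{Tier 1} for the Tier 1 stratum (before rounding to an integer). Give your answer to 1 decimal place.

381.4

Neyman allocation: nₕ = n·NₕSₕ / Σⱼ NⱼSⱼ.
Σ NⱼSⱼ = 9877·6710 + 16489·10800 + 7719·3280 = 2.6967419 × 10^8.
n_{Tier 1} = 1552·9877·6710 / (2.6967419 × 10^8) = 381.4.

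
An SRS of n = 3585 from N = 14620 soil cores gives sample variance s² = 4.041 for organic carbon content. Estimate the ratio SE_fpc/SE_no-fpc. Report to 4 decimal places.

0.8688

f = n/N = 3585/14620 = 0.24521204.
SE_no-fpc = √(s²/n) = 0.033573749; SE_fpc = √((1−f)s²/n) = 0.029168381.
Ratio = √(1−f) = 0.86878534.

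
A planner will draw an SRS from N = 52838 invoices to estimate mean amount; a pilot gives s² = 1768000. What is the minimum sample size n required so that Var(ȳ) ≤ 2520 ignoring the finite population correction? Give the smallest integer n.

702

Without fpc, n₀ = s²/D = 1768000/2520 = 701.5873.
Rounding up, n = 702.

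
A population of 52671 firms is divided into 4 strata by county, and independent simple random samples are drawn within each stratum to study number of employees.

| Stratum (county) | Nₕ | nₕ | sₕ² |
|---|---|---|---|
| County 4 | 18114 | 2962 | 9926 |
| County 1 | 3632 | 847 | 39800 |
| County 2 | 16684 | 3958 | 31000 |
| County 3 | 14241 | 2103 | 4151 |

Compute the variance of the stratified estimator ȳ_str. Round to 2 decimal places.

Var(ȳ_str) = Σₕ Wₕ²(1 − fₕ)sₕ²/nₕ with Wₕ = Nₕ/N, N = 52671.
County 4: Wₕ = 0.34390841; term = 0.34390841²·(1 − 0.16351993)·9926/2962 = 0.33153579.
County 1: Wₕ = 0.06895635; term = 0.06895635²·(1 − 0.23320485)·39800/847 = 0.1713277.
County 2: Wₕ = 0.31675875; term = 0.31675875²·(1 − 0.23723328)·31000/3958 = 0.59942503.
County 3: Wₕ = 0.27037649; term = 0.27037649²·(1 − 0.14767221)·4151/2103 = 0.12298664.
Sum = 1.2252752.

1.23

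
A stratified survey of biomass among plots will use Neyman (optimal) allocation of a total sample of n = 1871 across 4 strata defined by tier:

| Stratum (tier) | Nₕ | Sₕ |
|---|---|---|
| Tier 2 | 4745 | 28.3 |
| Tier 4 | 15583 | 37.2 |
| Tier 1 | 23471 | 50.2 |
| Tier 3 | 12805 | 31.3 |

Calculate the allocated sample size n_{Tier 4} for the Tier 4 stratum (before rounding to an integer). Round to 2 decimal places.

Neyman allocation: nₕ = n·NₕSₕ / Σⱼ NⱼSⱼ.
Σ NⱼSⱼ = 4745·28.3 + 15583·37.2 + 23471·50.2 + 12805·31.3 = 2.2930118 × 10^6.
n_{Tier 4} = 1871·15583·37.2 / (2.2930118 × 10^6) = 473.00.

473.00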